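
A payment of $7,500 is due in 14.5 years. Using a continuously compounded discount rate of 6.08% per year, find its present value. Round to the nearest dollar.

P = A·e^(−rt) = 7,500·e^(−0.8816).
e^(−0.8816) ≈ 0.4141197897, so P ≈ 3,105.8984.

$3,106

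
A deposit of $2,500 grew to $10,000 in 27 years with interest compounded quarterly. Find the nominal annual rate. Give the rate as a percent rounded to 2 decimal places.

(1 + r/4)^108 = 10,000/2,500 = 4.
1 + r/4 = 4^(1/108) ≈ 1.012919, so r/4 ≈ 0.0129188.
r ≈ 4·0.0129188 = 5.16752%.

5.17%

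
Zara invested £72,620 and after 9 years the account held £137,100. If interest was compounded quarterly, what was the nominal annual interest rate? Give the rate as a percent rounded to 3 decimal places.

7.123%

The 36-period growth factor is 137,100/72,620 = 1.88791.
r/4 = 1.88791^(1/36) − 1 ≈ 0.0178087, so r ≈ 4·0.0178087 = 7.12347%.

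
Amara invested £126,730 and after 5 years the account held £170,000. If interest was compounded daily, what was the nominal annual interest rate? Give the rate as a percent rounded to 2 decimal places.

5.88%

(1 + r/365)^1825 = 170,000/126,730 = 1.34143.
1 + r/365 = 1.34143^(1/1825) ≈ 1.000161, so r/365 ≈ 0.000160966.
r ≈ 365·0.000160966 = 5.87526%.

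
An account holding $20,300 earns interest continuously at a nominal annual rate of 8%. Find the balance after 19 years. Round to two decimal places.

$92,816.17

A = P·e^(rt) = 20,300·e^(0.08·19) = 20,300·e^1.52.
e^1.52 ≈ 4.5722251951, so A ≈ 92,816.1715.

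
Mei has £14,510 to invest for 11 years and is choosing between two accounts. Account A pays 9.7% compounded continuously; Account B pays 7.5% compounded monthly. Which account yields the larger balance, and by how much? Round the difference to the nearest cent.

A: e^(0.097·11) = e^1.067 ≈ 2.9066464676, so 14,510 × 2.9066464676 ≈ 42,175.4402.
B: (1 + 0.00625)^132 ≈ 2.2760297039, so 14,510 × 2.2760297039 ≈ 33,025.1910.
Difference ≈ 9,150.2492 in favor of A.

Account A, by £9,150.25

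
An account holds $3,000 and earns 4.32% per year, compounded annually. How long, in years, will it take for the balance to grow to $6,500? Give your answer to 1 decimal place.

We need (1 + 0.0432)^t = 2.1667, so t = ln 2.1667 / ln 1.0432 ≈ 18.2818.

18.3 years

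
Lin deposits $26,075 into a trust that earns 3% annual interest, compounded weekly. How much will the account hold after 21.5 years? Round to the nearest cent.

Periodic rate = 3%/52 = 0.000576923; periods = 52·21.5 = 1118.
A = 26,075·(1 + 0.03/52)^1118 ≈ 26,075·1.905632575 ≈ 49,689.3694.

$49,689.37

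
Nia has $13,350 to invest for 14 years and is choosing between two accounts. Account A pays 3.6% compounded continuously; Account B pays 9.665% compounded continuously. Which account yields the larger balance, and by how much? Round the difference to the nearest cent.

A: e^(0.036·14) = e^0.504 ≈ 1.6553293632, so 13,350 × 1.6553293632 ≈ 22,098.6470.
B: e^(0.09665·14) = e^1.3531 ≈ 3.8694021039, so 13,350 × 3.8694021039 ≈ 51,656.5181.
Difference ≈ 29,557.8711 in favor of B.

Account B, by $29,557.87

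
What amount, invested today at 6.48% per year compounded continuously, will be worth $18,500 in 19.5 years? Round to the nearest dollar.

$5,229

P = A·e^(−rt) = 18,500·e^(−1.2636).
e^(−1.2636) ≈ 0.28263470788, so P ≈ 5,228.7421.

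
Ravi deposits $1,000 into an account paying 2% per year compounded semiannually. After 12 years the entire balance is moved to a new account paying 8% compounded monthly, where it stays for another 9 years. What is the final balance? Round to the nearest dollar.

Phase 1: 1,000·(1 + 0.01)^24 ≈ 1,269.7346.
Phase 2: 1,269.7346·(1 + 0.08/12)^108 ≈ 2,602.3596.

$2,602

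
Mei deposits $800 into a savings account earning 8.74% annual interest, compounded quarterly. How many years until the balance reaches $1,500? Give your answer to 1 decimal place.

7.3 years

We need (1 + 0.02185)^(4t) = 1.875, so 4t = ln 1.875 / ln 1.02185 ≈ 29.0824.
t ≈ 29.0824/4 = 7.2706 years.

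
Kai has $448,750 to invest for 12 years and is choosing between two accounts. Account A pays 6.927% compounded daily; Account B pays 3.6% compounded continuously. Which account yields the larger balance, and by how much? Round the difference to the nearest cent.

Account A growth factor: (1 + 0.06927/365)^4380 ≈ 2.295983135518; balance ≈ 1,030,322.4321.
Account B growth factor: e^(0.036·12) = e^0.432 ≈ 1.54033511516; balance ≈ 691,225.3829.
Account A is larger by 339,097.0491.

Account A, by $339,097.05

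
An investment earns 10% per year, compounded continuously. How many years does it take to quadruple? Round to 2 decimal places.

13.86 years

e^(0.1t) = 4, so 0.1t = ln 4 ≈ 1.3863.
t ≈ 1.3863/0.1 ≈ 13.8629.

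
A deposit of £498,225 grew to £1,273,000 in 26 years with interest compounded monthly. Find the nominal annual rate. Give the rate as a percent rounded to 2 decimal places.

3.61%

(1 + r/12)^312 = 1,273,000/498,225 = 2.55507.
1 + r/12 = 2.55507^(1/312) ≈ 1.003011, so r/12 ≈ 0.00301119.
r ≈ 12·0.00301119 = 3.61343%.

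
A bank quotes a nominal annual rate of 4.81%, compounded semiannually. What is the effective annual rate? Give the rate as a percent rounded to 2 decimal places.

4.87%

One year is 2 periods at 0.02405 each: (1 + 0.02405)^2 ≈ 1.048678.
EAR = 1.048678 − 1 ≈ 4.86784%.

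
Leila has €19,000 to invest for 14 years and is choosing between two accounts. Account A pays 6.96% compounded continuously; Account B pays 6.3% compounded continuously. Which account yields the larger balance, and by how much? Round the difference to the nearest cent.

Account A, by €4,443.16

A: e^(0.0696·14) = e^0.9744 ≈ 2.6495769878, so 19,000 × 2.6495769878 ≈ 50,341.9628.
B: e^(0.063·14) = e^0.882 ≈ 2.4157263308, so 19,000 × 2.4157263308 ≈ 45,898.8003.
Difference ≈ 4,443.1625 in favor of A.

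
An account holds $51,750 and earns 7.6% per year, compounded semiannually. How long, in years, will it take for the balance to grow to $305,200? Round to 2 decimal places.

23.79 years

We need (1 + 0.038)^(2t) = 5.8976, so 2t = ln 5.8976 / ln 1.038 ≈ 47.5803.
t ≈ 47.5803/2 = 23.7901 years.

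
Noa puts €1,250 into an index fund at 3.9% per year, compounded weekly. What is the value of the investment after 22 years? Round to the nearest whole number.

€2,947

Growth factor = (1 + 0.00075)^1144 ≈ 2.357680769.
A ≈ 1,250 × 2.357680769 ≈ 2,947.1010.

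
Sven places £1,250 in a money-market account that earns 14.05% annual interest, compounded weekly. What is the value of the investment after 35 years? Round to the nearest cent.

Growth factor = (1 + 0.1405/52)^1820 ≈ 135.757280492.
A ≈ 1,250 × 135.757280492 ≈ 169,696.6006.

£169,696.60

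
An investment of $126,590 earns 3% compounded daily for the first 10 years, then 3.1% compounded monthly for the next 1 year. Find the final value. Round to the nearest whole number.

$176,250

Phase 1: 126,590·(1 + 0.03/365)^3650 ≈ 170,876.5199.
Phase 2: 170,876.5199·(1 + 0.031/12)^12 ≈ 176,249.6078.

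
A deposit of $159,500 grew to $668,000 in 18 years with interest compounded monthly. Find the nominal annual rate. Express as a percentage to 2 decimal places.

7.98%

(1 + r/12)^216 = 668,000/159,500 = 4.18809.
1 + r/12 = 4.18809^(1/216) ≈ 1.006653, so r/12 ≈ 0.00665279.
r ≈ 12·0.00665279 = 7.98335%.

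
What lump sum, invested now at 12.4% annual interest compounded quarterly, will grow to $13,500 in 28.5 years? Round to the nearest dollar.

$416

Periodic rate = 12.4%/4 = 0.031; 114 periods.
P = 13,500/(1 + 0.031)^114 ≈ 13,500/32.470415224 ≈ 415.7631.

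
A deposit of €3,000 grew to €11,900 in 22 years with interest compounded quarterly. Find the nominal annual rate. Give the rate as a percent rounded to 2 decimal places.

6.31%

The 88-period growth factor is 11,900/3,000 = 3.96667.
r/4 = 3.96667^(1/88) − 1 ≈ 0.0157815, so r ≈ 4·0.0157815 = 6.31259%.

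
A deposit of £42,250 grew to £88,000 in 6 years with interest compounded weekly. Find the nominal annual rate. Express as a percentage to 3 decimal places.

The 312-period growth factor is 88,000/42,250 = 2.08284.
r/52 = 2.08284^(1/312) − 1 ≈ 0.00235447, so r ≈ 52·0.00235447 = 12.24326%.

12.243%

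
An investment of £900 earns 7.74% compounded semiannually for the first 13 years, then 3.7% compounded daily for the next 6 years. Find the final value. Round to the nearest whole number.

Phase 1: 900·(1 + 0.0387)^26 ≈ 2,415.3826.
Phase 2: 2,415.3826·(1 + 0.037/365)^2190 ≈ 3,015.7436.

£3,016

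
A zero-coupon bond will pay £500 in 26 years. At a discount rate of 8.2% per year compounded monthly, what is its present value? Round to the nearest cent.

Periodic rate = 8.2%/12 = 0.00683333; 312 periods.
P = 500/(1 + 0.082/12)^312 ≈ 500/8.37079349 ≈ 59.7315.

£59.73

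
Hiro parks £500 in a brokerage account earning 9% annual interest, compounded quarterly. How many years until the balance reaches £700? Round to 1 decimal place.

We need (1 + 0.0225)^(4t) = 1.4, so 4t = ln 1.4 / ln 1.0225 ≈ 15.1219.
t ≈ 15.1219/4 = 3.7805 years.

3.8 years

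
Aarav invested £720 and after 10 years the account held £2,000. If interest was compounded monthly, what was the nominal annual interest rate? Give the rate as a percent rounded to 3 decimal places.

10.260%

The 120-period growth factor is 2,000/720 = 2.77778.
r/12 = 2.77778^(1/120) − 1 ≈ 0.00855011, so r ≈ 12·0.00855011 = 10.26013%.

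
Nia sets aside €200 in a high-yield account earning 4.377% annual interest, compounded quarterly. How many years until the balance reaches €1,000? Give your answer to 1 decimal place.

We need (1 + 0.0109425)^(4t) = 5, so 4t = ln 5 / ln 1.010943 ≈ 147.8846.
t ≈ 147.8846/4 = 36.9712 years.

37.0 years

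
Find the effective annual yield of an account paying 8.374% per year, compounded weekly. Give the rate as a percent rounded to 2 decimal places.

One year is 52 periods at 0.00161038 each: (1 + 0.00161038)^52 ≈ 1.087273.
EAR = 1.087273 − 1 ≈ 8.72729%.

8.73%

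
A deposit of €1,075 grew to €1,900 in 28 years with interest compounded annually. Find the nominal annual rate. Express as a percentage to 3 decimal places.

2.055%

(1 + r)^28 = 1,900/1,075 = 1.76744.
1 + r = 1.76744^(1/28) ≈ 1.020549, so r ≈ 0.0205487.
r ≈ 2.05487%.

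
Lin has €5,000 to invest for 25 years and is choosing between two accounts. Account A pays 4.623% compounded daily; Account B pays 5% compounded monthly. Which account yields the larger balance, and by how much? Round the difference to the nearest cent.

A: (1 + 0.04623/365)^9125 ≈ 3.176172368, so 5,000 × 3.176172368 ≈ 15,880.8618.
B: (1 + 0.05/12)^300 ≈ 3.481290452, so 5,000 × 3.481290452 ≈ 17,406.4523.
Difference ≈ 1,525.5904 in favor of B.

Account B, by €1,525.59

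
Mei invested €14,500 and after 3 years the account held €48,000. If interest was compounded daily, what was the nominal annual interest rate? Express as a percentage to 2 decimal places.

39.92%

The 1095-period growth factor is 48,000/14,500 = 3.31034.
r/365 = 3.31034^(1/1095) − 1 ≈ 0.0010938, so r ≈ 365·0.0010938 = 39.92356%.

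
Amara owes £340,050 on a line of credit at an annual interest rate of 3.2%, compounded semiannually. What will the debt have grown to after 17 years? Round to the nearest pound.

£583,350

Growth factor = (1 + 0.016)^34 ≈ 1.71548162366.
A ≈ 340,050 × 1.71548162366 ≈ 583,349.5261.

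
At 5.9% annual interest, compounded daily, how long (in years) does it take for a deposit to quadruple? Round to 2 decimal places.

(1 + 0.000161644)^(365t) = 4.
365t = ln 4 / ln(1 + 0.000161644) ≈ 1.3863/0.000161631 ≈ 8576.9210.
t ≈ 23.4984.

23.50 years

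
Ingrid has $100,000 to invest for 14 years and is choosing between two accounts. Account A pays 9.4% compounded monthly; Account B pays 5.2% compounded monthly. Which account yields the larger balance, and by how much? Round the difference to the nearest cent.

Account A, by $164,172.85

A: (1 + 0.094/12)^168 ≈ 3.70940848754, so 100,000 × 3.70940848754 ≈ 370,940.8488.
B: (1 + 0.052/12)^168 ≈ 2.0676800059, so 100,000 × 2.0676800059 ≈ 206,768.0006.
Difference ≈ 164,172.8482 in favor of A.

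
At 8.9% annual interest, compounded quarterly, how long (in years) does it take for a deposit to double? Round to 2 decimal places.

(1 + 0.02225)^(4t) = 2.
4t = ln 2 / ln(1 + 0.02225) ≈ 0.69315/0.0220061 ≈ 31.4980.
t ≈ 7.8745.

7.87 years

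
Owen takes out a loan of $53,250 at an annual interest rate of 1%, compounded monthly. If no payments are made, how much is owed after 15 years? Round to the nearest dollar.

$61,864

Growth factor = (1 + 0.01/12)^180 ≈ 1.1617616707.
A ≈ 53,250 × 1.1617616707 ≈ 61,863.8090.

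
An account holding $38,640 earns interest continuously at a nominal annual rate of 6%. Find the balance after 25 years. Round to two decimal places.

A = P·e^(rt) = 38,640·e^(0.06·25) = 38,640·e^1.5.
e^1.5 ≈ 4.48168907034, so A ≈ 173,172.4657.

$173,172.47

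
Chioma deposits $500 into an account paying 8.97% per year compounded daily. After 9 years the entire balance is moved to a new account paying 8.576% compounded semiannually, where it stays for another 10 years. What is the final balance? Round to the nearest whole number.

$2,595

Phase 1: 500·(1 + 0.0897/365)^3285 ≈ 1,120.8122.
Phase 2: 1,120.8122·(1 + 0.04288)^20 ≈ 2,595.4917.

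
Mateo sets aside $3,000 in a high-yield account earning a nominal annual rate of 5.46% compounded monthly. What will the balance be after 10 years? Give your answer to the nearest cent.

$5,172.59

Periodic rate = 5.46%/12 = 0.00455; periods = 12·10 = 120.
A = 3,000·(1 + 0.00455)^120 ≈ 3,000·1.724197293 ≈ 5,172.5919.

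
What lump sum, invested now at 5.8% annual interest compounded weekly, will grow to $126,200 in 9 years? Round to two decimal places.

Periodic rate = 5.8%/52 = 0.00111538; 468 periods.
P = 126,200/(1 + 0.058/52)^468 ≈ 126,200/1.6849048627 ≈ 74,900.3714.

$74,900.37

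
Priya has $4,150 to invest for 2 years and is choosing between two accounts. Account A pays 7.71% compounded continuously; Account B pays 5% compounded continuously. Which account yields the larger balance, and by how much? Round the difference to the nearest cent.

Account A, by $255.45

A: e^(0.0771·2) = e^0.1542 ≈ 1.166724208, so 4,150 × 1.166724208 ≈ 4,841.9055.
B: e^(0.05·2) = e^0.1 ≈ 1.105170918, so 4,150 × 1.105170918 ≈ 4,586.4593.
Difference ≈ 255.4462 in favor of A.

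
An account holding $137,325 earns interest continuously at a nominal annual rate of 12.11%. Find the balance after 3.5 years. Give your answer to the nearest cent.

$209,809.58

A = P·e^(rt) = 137,325·e^(0.1211·3.5) = 137,325·e^0.42385.
e^0.42385 ≈ 1.52783240173, so A ≈ 209,809.5846.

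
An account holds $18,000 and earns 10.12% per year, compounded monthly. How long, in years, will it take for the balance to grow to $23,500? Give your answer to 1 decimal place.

2.6 years

We need (1 + 0.00843333)^(12t) = 1.3056, so 12t = ln 1.3056 / ln 1.008433 ≈ 31.7492.
t ≈ 31.7492/12 = 2.6458 years.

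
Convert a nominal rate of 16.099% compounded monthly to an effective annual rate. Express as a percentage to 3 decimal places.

EAR = (1 + 16.099%/12)^12 − 1 = (1 + 0.0134158)^12 − 1.
(1 + 0.0134158)^12 ≈ 1.173417, so EAR ≈ 17.34166%.

17.342%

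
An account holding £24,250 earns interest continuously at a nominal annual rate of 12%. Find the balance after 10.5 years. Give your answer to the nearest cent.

£85,491.47

A = P·e^(rt) = 24,250·e^(0.12·10.5) = 24,250·e^1.26.
e^1.26 ≈ 3.5254214874, so A ≈ 85,491.4711.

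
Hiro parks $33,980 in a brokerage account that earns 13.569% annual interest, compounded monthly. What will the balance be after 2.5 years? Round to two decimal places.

$47,612.42

Periodic rate = 13.569%/12 = 0.0113075; periods = 12·2.5 = 30.
A = 33,980·(1 + 0.0113075)^30 ≈ 33,980·1.4011893937 ≈ 47,612.4156.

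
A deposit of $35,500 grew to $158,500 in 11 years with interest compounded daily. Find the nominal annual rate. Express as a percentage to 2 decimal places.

13.60%

The 4015-period growth factor is 158,500/35,500 = 4.46479.
r/365 = 4.46479^(1/4015) − 1 ≈ 0.000372727, so r ≈ 365·0.000372727 = 13.60455%.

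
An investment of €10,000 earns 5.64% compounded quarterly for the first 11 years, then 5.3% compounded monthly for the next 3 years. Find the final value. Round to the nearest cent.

Phase 1: 10,000·(1 + 0.0141)^44 ≈ 18,516.3098.
Phase 2: 18,516.3098·(1 + 0.053/12)^36 ≈ 21,699.7744.

€21,699.77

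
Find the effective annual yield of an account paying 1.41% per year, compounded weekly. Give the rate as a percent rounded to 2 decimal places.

1.42%

One year is 52 periods at 0.000271154 each: (1 + 0.000271154)^52 ≈ 1.014198.
EAR = 1.014198 − 1 ≈ 1.41979%.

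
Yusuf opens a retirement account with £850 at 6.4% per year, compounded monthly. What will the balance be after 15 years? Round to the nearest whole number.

£2,214

Growth factor = (1 + 0.064/12)^180 ≈ 2.605042698.
A ≈ 850 × 2.605042698 ≈ 2,214.2863.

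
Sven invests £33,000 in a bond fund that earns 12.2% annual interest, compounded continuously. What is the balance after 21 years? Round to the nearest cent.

A = P·e^(rt) = 33,000·e^(0.122·21) = 33,000·e^2.562.
e^2.562 ≈ 12.9617148391, so A ≈ 427,736.5897.

£427,736.59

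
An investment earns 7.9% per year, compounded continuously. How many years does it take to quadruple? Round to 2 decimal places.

17.55 years

e^(0.079t) = 4, so 0.079t = ln 4 ≈ 1.3863.
t ≈ 1.3863/0.079 ≈ 17.5480.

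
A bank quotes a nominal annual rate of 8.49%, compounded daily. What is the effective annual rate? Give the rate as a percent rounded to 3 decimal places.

EAR = (1 + 8.49%/365)^365 − 1 = (1 + 0.000232603)^365 − 1.
(1 + 0.000232603)^365 ≈ 1.088597, so EAR ≈ 8.85975%.

8.860%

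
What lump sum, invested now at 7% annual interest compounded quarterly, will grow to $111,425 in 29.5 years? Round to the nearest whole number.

$14,385

Periodic rate = 7%/4 = 0.0175; 118 periods.
P = 111,425/(1 + 0.0175)^118 ≈ 111,425/7.74571140794 ≈ 14,385.3797.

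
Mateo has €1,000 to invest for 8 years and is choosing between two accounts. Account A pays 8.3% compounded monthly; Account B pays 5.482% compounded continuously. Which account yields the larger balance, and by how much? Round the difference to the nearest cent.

Account A, by €387.64

A: (1 + 0.083/12)^96 ≈ 1.938111801, so 1,000 × 1.938111801 ≈ 1,938.1118.
B: e^(0.05482·8) = e^0.43856 ≈ 1.550472929, so 1,000 × 1.550472929 ≈ 1,550.4729.
Difference ≈ 387.6389 in favor of A.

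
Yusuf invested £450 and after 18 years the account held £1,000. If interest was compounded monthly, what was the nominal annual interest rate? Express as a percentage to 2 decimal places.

4.44%

(1 + r/12)^216 = 1,000/450 = 2.22222.
1 + r/12 = 2.22222^(1/216) ≈ 1.003704, so r/12 ≈ 0.00370364.
r ≈ 12·0.00370364 = 4.44436%.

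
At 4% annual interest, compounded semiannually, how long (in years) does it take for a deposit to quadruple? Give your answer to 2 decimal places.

35.00 years

(1 + 0.02)^(2t) = 4.
2t = ln 4 / ln(1 + 0.02) ≈ 1.3863/0.0198026 ≈ 70.0056.
t ≈ 35.0028.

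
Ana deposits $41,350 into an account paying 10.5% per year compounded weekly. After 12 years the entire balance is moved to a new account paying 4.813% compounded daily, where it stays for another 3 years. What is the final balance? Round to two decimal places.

Phase 1: 41,350·(1 + 0.105/52)^624 ≈ 145,591.1012.
Phase 2: 145,591.1012·(1 + 0.04813/365)^1095 ≈ 168,204.8357.

$168,204.84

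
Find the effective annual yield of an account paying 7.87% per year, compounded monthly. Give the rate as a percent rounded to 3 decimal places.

8.160%

EAR = (1 + 7.87%/12)^12 − 1 = (1 + 0.00655833)^12 − 1.
(1 + 0.00655833)^12 ≈ 1.081602, so EAR ≈ 8.16018%.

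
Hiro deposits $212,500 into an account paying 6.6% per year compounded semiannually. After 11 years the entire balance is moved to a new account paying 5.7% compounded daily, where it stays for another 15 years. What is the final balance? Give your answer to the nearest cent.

$1,020,607.60

After 11 years at 6.6%: 212,500 × 2.042711686014 ≈ 434,076.2333.
Then 15 years at 5.7%: 434,076.2333 × 2.351217423758 ≈ 1,020,607.6029.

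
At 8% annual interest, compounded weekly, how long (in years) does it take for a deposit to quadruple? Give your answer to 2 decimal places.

17.34 years

(1 + 0.00153846)^(52t) = 4.
52t = ln 4 / ln(1 + 0.00153846) ≈ 1.3863/0.00153728 ≈ 901.7843.
t ≈ 17.3420.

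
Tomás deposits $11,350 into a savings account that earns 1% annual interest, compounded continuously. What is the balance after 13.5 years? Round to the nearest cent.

A = P·e^(rt) = 11,350·e^(0.01·13.5) = 11,350·e^0.135.
e^0.135 ≈ 1.1445367844, so A ≈ 12,990.4925.

$12,990.49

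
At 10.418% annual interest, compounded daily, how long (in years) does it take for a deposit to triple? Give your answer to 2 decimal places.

(1 + 0.000285425)^(365t) = 3.
365t = ln 3 / ln(1 + 0.000285425) ≈ 1.0986/0.000285384 ≈ 3849.5941.
t ≈ 10.5468.

10.55 years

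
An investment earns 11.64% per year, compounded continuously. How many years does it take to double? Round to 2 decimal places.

e^(0.1164t) = 2, so 0.1164t = ln 2 ≈ 0.69315.
t ≈ 0.69315/0.1164 ≈ 5.9549.

5.95 years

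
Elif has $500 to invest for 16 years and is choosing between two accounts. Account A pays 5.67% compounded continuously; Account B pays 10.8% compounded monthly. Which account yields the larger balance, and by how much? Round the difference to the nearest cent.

A: e^(0.0567·16) = e^0.9072 ≈ 2.47737616, so 500 × 2.47737616 ≈ 1,238.6881.
B: (1 + 0.009)^192 ≈ 5.586038408, so 500 × 5.586038408 ≈ 2,793.0192.
Difference ≈ 1,554.3311 in favor of B.

Account B, by $1,554.33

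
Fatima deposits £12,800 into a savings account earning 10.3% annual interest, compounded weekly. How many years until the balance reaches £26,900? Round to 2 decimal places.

(1 + 0.00198077)^(52t) = 26,900/12,800 = 2.1016.
52t·ln(1 + 0.00198077) = ln(2.1016); 52t = 0.74268/0.00197881 ≈ 375.3170.
t ≈ 7.2176 years.

7.22 years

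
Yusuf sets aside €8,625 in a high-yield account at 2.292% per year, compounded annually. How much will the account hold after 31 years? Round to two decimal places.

€17,412.09

Growth factor = (1 + 0.02292)^31 ≈ 2.0187929006.
A ≈ 8,625 × 2.0187929006 ≈ 17,412.0888.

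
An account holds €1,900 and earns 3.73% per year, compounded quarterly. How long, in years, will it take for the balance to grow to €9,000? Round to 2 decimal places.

(1 + 0.009325)^(4t) = 9,000/1,900 = 4.7368.
4t·ln(1 + 0.009325) = ln(4.7368); 4t = 1.5554/0.00928179 ≈ 167.5723.
t ≈ 41.8931 years.

41.89 years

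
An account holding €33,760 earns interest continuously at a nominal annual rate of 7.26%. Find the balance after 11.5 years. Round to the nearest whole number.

A = P·e^(rt) = 33,760·e^(0.0726·11.5) = 33,760·e^0.8349.
e^0.8349 ≈ 2.3045835784, so A ≈ 77,802.7416.

€77,803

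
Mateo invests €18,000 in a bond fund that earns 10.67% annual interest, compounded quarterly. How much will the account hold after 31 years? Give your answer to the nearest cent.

Growth factor = (1 + 0.026675)^124 ≈ 26.1631706321.
A ≈ 18,000 × 26.1631706321 ≈ 470,937.0714.

€470,937.07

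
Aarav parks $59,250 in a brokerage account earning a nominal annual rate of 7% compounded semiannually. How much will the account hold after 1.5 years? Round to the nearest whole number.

$65,692

Growth factor = (1 + 0.035)^3 ≈ 1.108717875.
A ≈ 59,250 × 1.108717875 ≈ 65,691.5341.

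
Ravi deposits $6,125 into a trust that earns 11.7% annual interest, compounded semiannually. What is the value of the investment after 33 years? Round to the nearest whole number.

$261,038

Periodic rate = 11.7%/2 = 0.0585; periods = 2·33 = 66.
A = 6,125·(1 + 0.0585)^66 ≈ 6,125·42.6183778477 ≈ 261,037.5643.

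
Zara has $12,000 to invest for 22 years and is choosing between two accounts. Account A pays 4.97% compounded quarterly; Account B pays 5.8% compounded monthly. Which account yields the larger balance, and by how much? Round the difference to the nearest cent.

Account A growth factor: (1 + 0.012425)^88 ≈ 2.9643654614; balance ≈ 35,572.3855.
Account B growth factor: (1 + 0.058/12)^264 ≈ 3.5712877096; balance ≈ 42,855.4525.
Account B is larger by 7,283.0670.

Account B, by $7,283.07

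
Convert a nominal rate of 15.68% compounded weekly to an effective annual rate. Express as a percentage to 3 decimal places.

One year is 52 periods at 0.00301538 each: (1 + 0.00301538)^52 ≈ 1.169486.
EAR = 1.169486 − 1 ≈ 16.94857%.

16.949%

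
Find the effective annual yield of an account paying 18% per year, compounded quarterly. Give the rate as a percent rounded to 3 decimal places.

19.252%

One year is 4 periods at 0.045 each: (1 + 0.045)^4 ≈ 1.192519.
EAR = 1.192519 − 1 ≈ 19.25186%.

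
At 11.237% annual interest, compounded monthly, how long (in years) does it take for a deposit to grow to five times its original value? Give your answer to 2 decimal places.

(1 + 0.00936417)^(12t) = 5.
12t = ln 5 / ln(1 + 0.00936417) ≈ 1.6094/0.00932059 ≈ 172.6755.
t ≈ 14.3896.

14.39 years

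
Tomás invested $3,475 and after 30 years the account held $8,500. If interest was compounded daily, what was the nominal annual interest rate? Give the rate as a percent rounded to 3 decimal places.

2.982%

(1 + r/365)^10950 = 8,500/3,475 = 2.44604.
1 + r/365 = 2.44604^(1/10950) ≈ 1.000082, so r/365 ≈ 0.0000816902.
r ≈ 365·0.0000816902 = 2.98169%.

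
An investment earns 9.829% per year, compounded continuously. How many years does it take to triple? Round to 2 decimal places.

11.18 years

e^(0.09829t) = 3, so 0.09829t = ln 3 ≈ 1.0986.
t ≈ 1.0986/0.09829 ≈ 11.1773.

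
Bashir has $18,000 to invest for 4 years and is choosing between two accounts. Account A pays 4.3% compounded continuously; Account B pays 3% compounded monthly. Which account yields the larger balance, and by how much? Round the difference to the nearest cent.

A: e^(0.043·4) = e^0.172 ≈ 1.1876778332, so 18,000 × 1.1876778332 ≈ 21,378.2010.
B: (1 + 0.0025)^48 ≈ 1.127328021, so 18,000 × 1.127328021 ≈ 20,291.9044.
Difference ≈ 1,086.2966 in favor of A.

Account A, by $1,086.30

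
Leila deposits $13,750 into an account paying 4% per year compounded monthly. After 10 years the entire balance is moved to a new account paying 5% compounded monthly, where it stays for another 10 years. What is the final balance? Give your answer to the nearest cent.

$33,761.96

After 10 years at 4%: 13,750 × 1.4908326824 ≈ 20,498.9494.
Then 10 years at 5%: 20,498.9494 × 1.6470094977 ≈ 33,761.9643.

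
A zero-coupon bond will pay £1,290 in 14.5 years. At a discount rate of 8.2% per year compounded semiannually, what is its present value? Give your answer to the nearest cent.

£402.27

Growth factor = (1 + 0.041)^29 ≈ 3.20679469.
P = 1,290/3.20679469 ≈ 402.2708.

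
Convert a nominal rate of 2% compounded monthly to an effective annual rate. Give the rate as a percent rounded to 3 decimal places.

2.018%

One year is 12 periods at 0.00166667 each: (1 + 0.00166667)^12 ≈ 1.020184.
EAR = 1.020184 − 1 ≈ 2.01844%.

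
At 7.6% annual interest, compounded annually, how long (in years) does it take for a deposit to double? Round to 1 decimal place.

9.5 years

(1 + 0.076)^t = 2.
t = ln 2 / ln(1 + 0.076) ≈ 0.69315/0.0732505 ≈ 9.4627.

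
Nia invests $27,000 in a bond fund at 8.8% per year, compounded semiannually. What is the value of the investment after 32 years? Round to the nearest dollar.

$424,811

Growth factor = (1 + 0.044)^64 ≈ 15.7337380242.
A ≈ 27,000 × 15.7337380242 ≈ 424,810.9267.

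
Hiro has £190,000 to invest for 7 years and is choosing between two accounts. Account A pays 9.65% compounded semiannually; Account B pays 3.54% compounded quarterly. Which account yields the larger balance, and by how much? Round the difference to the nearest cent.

A: (1 + 0.04825)^14 ≈ 1.93423035685, so 190,000 × 1.93423035685 ≈ 367,503.7678.
B: (1 + 0.00885)^28 ≈ 1.27980780178, so 190,000 × 1.27980780178 ≈ 243,163.4823.
Difference ≈ 124,340.2855 in favor of A.

Account A, by £124,340.29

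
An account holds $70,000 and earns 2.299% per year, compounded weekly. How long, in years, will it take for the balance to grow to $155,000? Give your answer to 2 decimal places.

We need (1 + 0.000442115)^(52t) = 2.2143, so 52t = ln 2.2143 / ln 1.000442 ≈ 1798.4119.
t ≈ 1798.4119/52 = 34.5848 years.

34.58 years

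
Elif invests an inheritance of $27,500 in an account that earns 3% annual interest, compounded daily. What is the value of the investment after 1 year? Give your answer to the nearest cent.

Periodic rate = 3%/365 = 0.0000821918; periods = 365·1 = 365.
A = 27,500·(1 + 0.03/365)^365 ≈ 27,500·1.0304532636 ≈ 28,337.4647.

$28,337.46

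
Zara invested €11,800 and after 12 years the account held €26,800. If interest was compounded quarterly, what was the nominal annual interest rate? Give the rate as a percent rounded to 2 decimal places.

6.89%

The 48-period growth factor is 26,800/11,800 = 2.27119.
r/4 = 2.27119^(1/48) − 1 ≈ 0.0172365, so r ≈ 4·0.0172365 = 6.89460%.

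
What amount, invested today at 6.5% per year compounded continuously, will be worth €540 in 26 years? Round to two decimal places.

P = A·e^(−rt) = 540·e^(−1.69).
e^(−1.69) ≈ 0.184519524, so P ≈ 99.6405.

€99.64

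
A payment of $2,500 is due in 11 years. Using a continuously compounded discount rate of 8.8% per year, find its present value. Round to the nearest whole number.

P = A·e^(−rt) = 2,500·e^(−0.968).
e^(−0.968) ≈ 0.3798419629, so P ≈ 949.6049.

$950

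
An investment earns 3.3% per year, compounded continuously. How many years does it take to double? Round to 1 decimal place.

21.0 years

e^(0.033t) = 2, so 0.033t = ln 2 ≈ 0.69315.
t ≈ 0.69315/0.033 ≈ 21.0045.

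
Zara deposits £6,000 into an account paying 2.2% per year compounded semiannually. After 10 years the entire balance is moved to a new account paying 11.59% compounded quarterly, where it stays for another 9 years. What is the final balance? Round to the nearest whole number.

£20,881

Phase 1: 6,000·(1 + 0.011)^20 ≈ 7,467.4851.
Phase 2: 7,467.4851·(1 + 0.028975)^36 ≈ 20,880.8416.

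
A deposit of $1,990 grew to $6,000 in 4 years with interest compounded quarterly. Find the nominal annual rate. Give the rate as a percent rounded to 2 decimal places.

28.56%

(1 + r/4)^16 = 6,000/1,990 = 3.01508.
1 + r/4 = 3.01508^(1/16) ≈ 1.071411, so r/4 ≈ 0.0714111.
r ≈ 4·0.0714111 = 28.56443%.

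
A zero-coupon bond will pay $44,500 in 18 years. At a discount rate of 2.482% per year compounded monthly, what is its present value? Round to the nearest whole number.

Growth factor = (1 + 0.02482/12)^216 ≈ 1.5625179832.
P = 44,500/1.5625179832 ≈ 28,479.6722.

$28,480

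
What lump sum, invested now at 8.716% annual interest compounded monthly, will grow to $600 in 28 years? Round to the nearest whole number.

$53

Periodic rate = 8.716%/12 = 0.00726333; 336 periods.
P = 600/(1 + 0.08716/12)^336 ≈ 600/11.3777498 ≈ 52.7345.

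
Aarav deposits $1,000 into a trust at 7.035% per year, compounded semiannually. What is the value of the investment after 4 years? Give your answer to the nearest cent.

$1,318.59

Periodic rate = 7.035%/2 = 0.035175; periods = 2·4 = 8.
A = 1,000·(1 + 0.035175)^8 ≈ 1,000·1.318591282 ≈ 1,318.5913.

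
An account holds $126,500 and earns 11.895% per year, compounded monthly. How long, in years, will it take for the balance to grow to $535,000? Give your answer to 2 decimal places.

We need (1 + 0.0099125)^(12t) = 4.2292, so 12t = ln 4.2292 / ln 1.009912 ≈ 146.1952.
t ≈ 146.1952/12 = 12.1829 years.

12.18 years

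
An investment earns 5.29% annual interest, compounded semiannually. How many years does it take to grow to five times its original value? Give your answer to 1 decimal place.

(1 + 0.02645)^(2t) = 5.
2t = ln 5 / ln(1 + 0.02645) ≈ 1.6094/0.0261062 ≈ 61.6495.
t ≈ 30.8248.

30.8 years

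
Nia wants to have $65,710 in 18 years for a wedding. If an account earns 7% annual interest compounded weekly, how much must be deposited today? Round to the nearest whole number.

Growth factor = (1 + 0.07/52)^936 ≈ 3.5224356044.
P = 65,710/3.5224356044 ≈ 18,654.7058.

$18,655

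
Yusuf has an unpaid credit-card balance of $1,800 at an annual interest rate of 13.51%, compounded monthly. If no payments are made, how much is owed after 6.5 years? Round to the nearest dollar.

Periodic rate = 13.51%/12 = 0.0112583; periods = 12·6.5 = 78.
A = 1,800·(1 + 0.1351/12)^78 ≈ 1,800·2.394665461 ≈ 4,310.3978.

$4,310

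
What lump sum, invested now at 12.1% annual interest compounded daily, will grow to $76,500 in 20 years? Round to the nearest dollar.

$6,805

Periodic rate = 12.1%/365 = 0.000331507; 7300 periods.
P = 76,500/(1 + 0.121/365)^7300 ≈ 76,500/11.24135024 ≈ 6,805.2323.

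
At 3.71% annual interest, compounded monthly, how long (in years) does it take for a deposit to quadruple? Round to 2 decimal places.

37.42 years

(1 + 0.00309167)^(12t) = 4.
12t = ln 4 / ln(1 + 0.00309167) ≈ 1.3863/0.0030869 ≈ 449.0899.
t ≈ 37.4242.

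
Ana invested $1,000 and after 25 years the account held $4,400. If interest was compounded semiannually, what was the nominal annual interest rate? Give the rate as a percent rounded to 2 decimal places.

The 50-period growth factor is 4,400/1,000 = 4.4.
r/2 = 4.4^(1/50) − 1 ≈ 0.0300755, so r ≈ 2·0.0300755 = 6.01510%.

6.02%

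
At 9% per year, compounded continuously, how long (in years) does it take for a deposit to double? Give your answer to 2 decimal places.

7.70 years

e^(0.09t) = 2, so 0.09t = ln 2 ≈ 0.69315.
t ≈ 0.69315/0.09 ≈ 7.7016.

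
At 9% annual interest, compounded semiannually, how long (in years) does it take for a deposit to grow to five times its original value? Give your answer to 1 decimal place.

(1 + 0.045)^(2t) = 5.
2t = ln 5 / ln(1 + 0.045) ≈ 1.6094/0.0440169 ≈ 36.5641.
t ≈ 18.2821.

18.3 years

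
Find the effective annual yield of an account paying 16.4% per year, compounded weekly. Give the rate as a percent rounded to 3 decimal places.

17.791%

One year is 52 periods at 0.00315385 each: (1 + 0.00315385)^52 ≈ 1.17791.
EAR = 1.17791 − 1 ≈ 17.79103%.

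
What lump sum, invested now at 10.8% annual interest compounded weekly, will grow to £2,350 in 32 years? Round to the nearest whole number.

£74

Growth factor = (1 + 0.108/52)^1664 ≈ 31.57659048.
P = 2,350/31.57659048 ≈ 74.4222.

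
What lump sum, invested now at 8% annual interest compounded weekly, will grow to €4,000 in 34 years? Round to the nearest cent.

Growth factor = (1 + 0.08/52)^1768 ≈ 15.14862602.
P = 4,000/15.14862602 ≈ 264.0503.

€264.05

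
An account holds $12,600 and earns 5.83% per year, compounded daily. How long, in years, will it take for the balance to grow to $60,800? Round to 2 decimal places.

27.00 years

(1 + 0.000159726)^(365t) = 60,800/12,600 = 4.8254.
365t·ln(1 + 0.000159726) = ln(4.8254); 365t = 1.5739/0.000159713 ≈ 9854.4908.
t ≈ 26.9986 years.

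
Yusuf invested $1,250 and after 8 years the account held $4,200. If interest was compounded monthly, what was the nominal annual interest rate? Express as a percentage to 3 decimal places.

15.245%

(1 + r/12)^96 = 4,200/1,250 = 3.36.
1 + r/12 = 3.36^(1/96) ≈ 1.012704, so r/12 ≈ 0.0127044.
r ≈ 12·0.0127044 = 15.24529%.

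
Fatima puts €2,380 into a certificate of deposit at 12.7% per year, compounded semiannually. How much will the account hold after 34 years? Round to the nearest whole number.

€156,576

Periodic rate = 12.7%/2 = 0.0635; periods = 2·34 = 68.
A = 2,380·(1 + 0.0635)^68 ≈ 2,380·65.7884430097 ≈ 156,576.4944.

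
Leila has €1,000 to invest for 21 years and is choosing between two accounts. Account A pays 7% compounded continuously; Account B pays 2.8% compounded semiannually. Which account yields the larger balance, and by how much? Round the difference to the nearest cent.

Account A, by €2,556.18

A: e^(0.07·21) = e^1.47 ≈ 4.349235141, so 1,000 × 4.349235141 ≈ 4,349.2351.
B: (1 + 0.014)^42 ≈ 1.793057059, so 1,000 × 1.793057059 ≈ 1,793.0571.
Difference ≈ 2,556.1781 in favor of A.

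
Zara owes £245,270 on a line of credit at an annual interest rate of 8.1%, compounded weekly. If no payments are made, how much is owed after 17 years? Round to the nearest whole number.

Growth factor = (1 + 0.081/52)^884 ≈ 3.95875127629.
A ≈ 245,270 × 3.95875127629 ≈ 970,962.9255.

£970,963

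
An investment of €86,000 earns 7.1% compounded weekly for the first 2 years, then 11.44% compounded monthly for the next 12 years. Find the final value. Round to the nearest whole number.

€388,599

After 2 years at 7.1%: 86,000 × 1.1524650221 ≈ 99,111.9919.
Then 12 years at 11.44%: 99,111.9919 × 3.9208074456 ≈ 388,599.0358.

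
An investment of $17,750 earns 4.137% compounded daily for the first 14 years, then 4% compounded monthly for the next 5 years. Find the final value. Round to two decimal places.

After 14 years at 4.137%: 17,750 × 1.7845159101 ≈ 31,675.1574.
Then 5 years at 4%: 31,675.1574 × 1.2209965939 ≈ 38,675.2593.

$38,675.26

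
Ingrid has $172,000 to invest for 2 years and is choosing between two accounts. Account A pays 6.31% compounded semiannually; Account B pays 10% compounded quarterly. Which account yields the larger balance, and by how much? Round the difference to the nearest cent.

Account B, by $14,809.87

A: (1 + 0.03155)^4 ≈ 1.13229902562, so 172,000 × 1.13229902562 ≈ 194,755.4324.
B: (1 + 0.025)^8 ≈ 1.21840289751, so 172,000 × 1.21840289751 ≈ 209,565.2984.
Difference ≈ 14,809.8660 in favor of B.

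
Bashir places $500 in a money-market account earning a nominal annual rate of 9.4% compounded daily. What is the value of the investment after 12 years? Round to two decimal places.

$1,544.51

Periodic rate = 9.4%/365 = 0.000257534; periods = 365·12 = 4380.
A = 500·(1 + 0.094/365)^4380 ≈ 500·3.08902274 ≈ 1,544.5114.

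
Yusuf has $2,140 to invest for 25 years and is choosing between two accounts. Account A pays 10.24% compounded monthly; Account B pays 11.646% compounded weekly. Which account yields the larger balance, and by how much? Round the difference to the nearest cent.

Account B, by $11,831.03

Account A growth factor: (1 + 0.1024/12)^300 ≈ 12.796082587; balance ≈ 27,383.6167.
Account B growth factor: (1 + 0.11646/52)^1300 ≈ 18.324602203; balance ≈ 39,214.6487.
Account B is larger by 11,831.0320.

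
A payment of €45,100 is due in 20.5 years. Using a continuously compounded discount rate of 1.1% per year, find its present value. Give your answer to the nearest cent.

€35,995.08

P = A·e^(−rt) = 45,100·e^(−0.2255).
e^(−0.2255) ≈ 0.79811706045, so P ≈ 35,995.0794.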